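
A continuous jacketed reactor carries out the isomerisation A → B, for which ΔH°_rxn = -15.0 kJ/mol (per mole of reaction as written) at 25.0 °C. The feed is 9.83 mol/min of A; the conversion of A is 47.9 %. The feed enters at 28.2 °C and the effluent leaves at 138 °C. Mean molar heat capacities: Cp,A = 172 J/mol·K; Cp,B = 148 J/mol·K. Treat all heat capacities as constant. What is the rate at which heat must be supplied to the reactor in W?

Q_in = 1700 W

Extent of reaction ξ = 0.479 × 9.83 = 4.7086 mol/min
Reaction term: ξ·ΔH°_rxn = 4.7086 × -15.0 = -70.629 kJ/min
Sensible, feed 28.2→25 °C: -5.4104 kJ/min
Outlet flows (mol/min): A 5.1214, B 4.7086
Sensible, products 25→138 °C: 178.29 kJ/min
Q = ΔH = 102.25 kJ/min = 1.7041 kW
Heat supplied = 1704.1 W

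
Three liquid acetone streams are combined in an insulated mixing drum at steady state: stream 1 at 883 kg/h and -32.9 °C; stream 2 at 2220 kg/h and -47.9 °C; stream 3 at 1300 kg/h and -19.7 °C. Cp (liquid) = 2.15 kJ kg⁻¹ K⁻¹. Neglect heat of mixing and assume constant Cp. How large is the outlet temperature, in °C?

No heat crosses the boundary, so H_out = H_in.
T_out = Σ ṁᵢCp,ᵢTᵢ / Σ ṁᵢCp,ᵢ
      = -346150 / 9466.5 = -36.566 °C

T_out = -36.6 °C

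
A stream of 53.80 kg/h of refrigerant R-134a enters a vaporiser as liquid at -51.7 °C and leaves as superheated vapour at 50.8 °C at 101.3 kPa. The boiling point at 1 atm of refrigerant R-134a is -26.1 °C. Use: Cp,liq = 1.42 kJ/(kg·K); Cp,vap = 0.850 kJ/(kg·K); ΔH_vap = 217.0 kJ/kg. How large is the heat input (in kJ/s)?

liquid -51.7→-26.1 °C: 36.352 kJ/kg
vaporisation at -26.1 °C: 217 kJ/kg
vapour -26.1→50.8 °C: 65.365 kJ/kg
Δh = 36.352 + 217 + 65.365 = 318.72 kJ/kg
Q = ṁ·Δh = 53.80 kg/h × 318.72 kJ/kg = 17147 kJ/h
|Q| = 4.763 kW

Q = 4.76 kJ/s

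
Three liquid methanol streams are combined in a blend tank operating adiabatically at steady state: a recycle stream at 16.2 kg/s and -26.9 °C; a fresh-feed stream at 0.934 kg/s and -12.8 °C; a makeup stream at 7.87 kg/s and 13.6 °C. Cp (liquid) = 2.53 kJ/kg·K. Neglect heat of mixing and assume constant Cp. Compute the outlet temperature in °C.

T_out = -13.6 °C

No heat crosses the boundary, so H_out = H_in.
Σ ṁᵢCp,ᵢTᵢ = 16.2×2.53×-26.9 + 0.934×2.53×-12.8 + 7.87×2.53×13.6 = -861.98
Σ ṁᵢCp,ᵢ = 16.2×2.53 + 0.934×2.53 + 7.87×2.53 = 63.26
T_out = -861.98 / 63.26 = -13.626 °C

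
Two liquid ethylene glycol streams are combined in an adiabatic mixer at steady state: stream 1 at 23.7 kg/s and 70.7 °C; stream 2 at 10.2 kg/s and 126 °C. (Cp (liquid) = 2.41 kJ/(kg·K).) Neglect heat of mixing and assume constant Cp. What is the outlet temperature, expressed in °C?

T_out = 87.3 °C

Adiabatic, steady state ⇒ Σ ṁᵢCp,ᵢ(T_out − Tᵢ) = 0
T_out = Σ ṁᵢCp,ᵢTᵢ / Σ ṁᵢCp,ᵢ
      = 7135.5 / 81.699 = 87.339 °C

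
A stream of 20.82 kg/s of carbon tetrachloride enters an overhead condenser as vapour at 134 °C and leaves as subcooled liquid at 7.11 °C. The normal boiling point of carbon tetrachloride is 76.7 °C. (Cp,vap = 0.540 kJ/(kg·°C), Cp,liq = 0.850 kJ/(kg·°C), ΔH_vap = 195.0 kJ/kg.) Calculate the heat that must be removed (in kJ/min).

vapour 134→76.7 °C: -30.942 kJ/kg
condensation at 76.7 °C: -195 kJ/kg
liquid 76.7→7.11 °C: -59.151 kJ/kg
Δh = -30.942 + -195 + -59.151 = -285.09 kJ/kg
Q = ṁ·Δh = 20.82 kg/s × -285.09 kJ/kg = -5935.6 kJ/s
|Q| = 5935.6 kW = 356140 kJ/min

Q_c = 356000 kJ/min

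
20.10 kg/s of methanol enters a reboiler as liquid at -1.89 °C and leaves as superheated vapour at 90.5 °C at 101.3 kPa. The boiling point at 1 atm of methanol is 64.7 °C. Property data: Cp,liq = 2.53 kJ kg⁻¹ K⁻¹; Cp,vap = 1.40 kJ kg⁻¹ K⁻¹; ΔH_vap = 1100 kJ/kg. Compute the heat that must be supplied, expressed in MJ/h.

Q = 94400 MJ/h

liquid -1.89→64.7 °C: 168.47 kJ/kg
vaporisation at 64.7 °C: 1100 kJ/kg
vapour 64.7→90.5 °C: 36.12 kJ/kg
Δh = 168.47 + 1100 + 36.12 = 1304.6 kJ/kg
Q = ṁ·Δh = 20.10 kg/s × 1304.6 kJ/kg = 26222 kJ/s
|Q| = 26222 kW = 94400 MJ/h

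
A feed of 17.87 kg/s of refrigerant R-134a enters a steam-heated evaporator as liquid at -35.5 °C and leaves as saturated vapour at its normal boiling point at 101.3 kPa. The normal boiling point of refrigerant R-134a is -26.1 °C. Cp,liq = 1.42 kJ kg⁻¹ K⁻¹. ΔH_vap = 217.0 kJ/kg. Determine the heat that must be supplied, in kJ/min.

Q = 247000 kJ/min

liquid -35.5→-26.1 °C: 13.348 kJ/kg
vaporisation at -26.1 °C: 217 kJ/kg
Δh = 13.348 + 217 = 230.35 kJ/kg
Q = ṁ·Δh = 17.87 kg/s × 230.35 kJ/kg = 4116.3 kJ/s
|Q| = 4116.3 kW = 246980 kJ/min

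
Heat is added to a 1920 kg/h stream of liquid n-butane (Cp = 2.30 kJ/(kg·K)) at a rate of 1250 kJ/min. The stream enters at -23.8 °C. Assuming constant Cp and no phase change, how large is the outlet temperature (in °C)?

T_out = -6.82 °C

Q = 1250 kJ/min = 75000 kJ/h
ΔT = Q/(ṁ·Cp) = 75000/(1920×2.30) = 16.984 K
T_out = -23.8 + 16.984 = -6.8163 °C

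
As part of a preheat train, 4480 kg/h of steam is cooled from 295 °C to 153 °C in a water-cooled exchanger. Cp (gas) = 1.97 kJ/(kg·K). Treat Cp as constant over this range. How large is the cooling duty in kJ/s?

Q = ṁ·Cp·ΔT = 4480 × 1.97 × (153 − 295) = -1.2532e+06 kJ/h
Converting: 1.2532e+06 / 3600 s = 348.12 kW

Q_c = 348 kJ/s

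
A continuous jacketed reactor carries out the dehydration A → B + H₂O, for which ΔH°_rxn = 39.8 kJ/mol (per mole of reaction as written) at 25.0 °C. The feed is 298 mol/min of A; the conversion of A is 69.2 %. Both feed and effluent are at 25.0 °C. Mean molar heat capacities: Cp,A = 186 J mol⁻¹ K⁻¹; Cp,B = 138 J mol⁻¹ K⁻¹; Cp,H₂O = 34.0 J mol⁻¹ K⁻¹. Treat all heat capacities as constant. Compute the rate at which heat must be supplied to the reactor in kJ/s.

Extent of reaction ξ = 0.692 × 298 = 206.22 mol/min
Reaction term: ξ·ΔH°_rxn = 206.22 × 39.8 = 8207.4 kJ/min
Q = ΔH = 8207.4 kJ/min = 136.79 kW
Heat supplied = 136.79 kJ/s

Q_in = 137 kJ/s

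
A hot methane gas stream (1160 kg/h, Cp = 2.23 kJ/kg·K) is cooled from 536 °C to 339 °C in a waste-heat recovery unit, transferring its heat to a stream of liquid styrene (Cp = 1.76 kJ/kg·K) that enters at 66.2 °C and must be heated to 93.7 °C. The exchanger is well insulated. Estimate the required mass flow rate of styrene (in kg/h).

ṁ_c = 10500 kg/h

Heat released by hot stream: Q = 1160 × 2.23 × (536 − 339) = 509600 kJ/h
Energy balance on cold side (adiabatic exchanger): Q = ṁ_c·Cp_c·(T_c,out − T_c,in)
ṁ_c = 509600 / [1.76 × (93.7 − 66.2)] = 10529 kg/h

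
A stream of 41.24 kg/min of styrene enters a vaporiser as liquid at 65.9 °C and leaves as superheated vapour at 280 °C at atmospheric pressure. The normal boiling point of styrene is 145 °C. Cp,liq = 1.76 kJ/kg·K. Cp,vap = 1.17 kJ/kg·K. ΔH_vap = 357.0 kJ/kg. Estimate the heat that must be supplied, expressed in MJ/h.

liquid 65.9→145 °C: 139.22 kJ/kg
vaporisation at 145 °C: 357 kJ/kg
vapour 145→280 °C: 157.95 kJ/kg
Δh = 139.22 + 357 + 157.95 = 654.17 kJ/kg
Q = ṁ·Δh = 41.24 kg/min × 654.17 kJ/kg = 26978 kJ/min
|Q| = 449.63 kW = 1618.7 MJ/h

Q = 1620 MJ/h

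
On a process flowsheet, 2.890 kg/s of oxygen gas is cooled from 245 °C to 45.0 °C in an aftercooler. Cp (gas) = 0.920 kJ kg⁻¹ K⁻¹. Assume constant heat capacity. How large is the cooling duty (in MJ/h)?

Q = ṁ·Cp·ΔT = 2.890 × 0.920 × (45.0 − 245) = -531.76 kJ/s
Cooling duty = 1914.3 MJ/h

Q_c = 1910 MJ/h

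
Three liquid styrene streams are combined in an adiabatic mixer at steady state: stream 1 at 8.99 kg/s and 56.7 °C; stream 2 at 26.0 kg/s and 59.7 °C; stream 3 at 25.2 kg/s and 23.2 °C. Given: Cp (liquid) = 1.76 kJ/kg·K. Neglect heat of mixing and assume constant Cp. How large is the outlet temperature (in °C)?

Energy balance with Q = 0: Σ ṁᵢCp,ᵢ(T_out − Tᵢ) = 0
T_out = Σ ṁᵢCp,ᵢTᵢ / Σ ṁᵢCp,ᵢ
      = 4658 / 105.93 = 43.97 °C

T_out = 44.0 °C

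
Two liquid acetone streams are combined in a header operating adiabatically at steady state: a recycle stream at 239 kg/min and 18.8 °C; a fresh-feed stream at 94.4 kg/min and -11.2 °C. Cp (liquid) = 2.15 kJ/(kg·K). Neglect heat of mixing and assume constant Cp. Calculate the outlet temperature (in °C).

No heat crosses the boundary, so H_out = H_in.
Σ ṁᵢCp,ᵢTᵢ = 239×2.15×18.8 + 94.4×2.15×-11.2 = 7387.2
Σ ṁᵢCp,ᵢ = 239×2.15 + 94.4×2.15 = 716.81
T_out = 7387.2 / 716.81 = 10.306 °C

T_out = 10.3 °C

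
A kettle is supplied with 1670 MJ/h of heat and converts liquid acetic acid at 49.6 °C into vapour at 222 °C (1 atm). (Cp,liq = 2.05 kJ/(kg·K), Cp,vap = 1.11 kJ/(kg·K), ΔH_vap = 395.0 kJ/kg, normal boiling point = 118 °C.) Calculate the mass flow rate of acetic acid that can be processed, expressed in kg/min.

ṁ = 42.8 kg/min

Δh = 2.05×(118−49.6) + 395.0 + 1.11×(222−118) = 650.66 kJ/kg
Q = 1670 MJ/h = 463.89 kJ/s = 27833 kJ/min
ṁ = Q/Δh = 27833 / 650.66 = 42.777 kg/min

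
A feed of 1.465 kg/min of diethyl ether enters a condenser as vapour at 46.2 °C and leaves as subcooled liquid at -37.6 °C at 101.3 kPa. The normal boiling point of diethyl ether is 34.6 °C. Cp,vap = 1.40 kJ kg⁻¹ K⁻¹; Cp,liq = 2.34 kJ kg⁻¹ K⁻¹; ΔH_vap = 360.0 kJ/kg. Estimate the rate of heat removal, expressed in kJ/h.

Q_c = 47900 kJ/h

vapour 46.2→34.6 °C: -16.24 kJ/kg
condensation at 34.6 °C: -360 kJ/kg
liquid 34.6→-37.6 °C: -168.95 kJ/kg
Δh = -16.24 + -360 + -168.95 = -545.19 kJ/kg
Q = ṁ·Δh = 1.465 kg/min × -545.19 kJ/kg = -798.7 kJ/min
|Q| = 13.312 kW = 47922 kJ/h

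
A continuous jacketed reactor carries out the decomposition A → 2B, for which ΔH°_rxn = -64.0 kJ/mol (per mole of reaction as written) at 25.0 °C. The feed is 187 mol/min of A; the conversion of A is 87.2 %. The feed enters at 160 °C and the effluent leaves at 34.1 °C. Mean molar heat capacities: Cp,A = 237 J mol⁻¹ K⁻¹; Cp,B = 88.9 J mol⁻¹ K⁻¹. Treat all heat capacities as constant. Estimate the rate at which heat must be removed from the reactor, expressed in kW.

Q_out = 268 kW

Extent of reaction ξ = 0.872 × 187 = 163.06 mol/min
Reaction term: ξ·ΔH°_rxn = 163.06 × -64.0 = -10436 kJ/min
Sensible, feed 160→25 °C: -5983.1 kJ/min
Outlet flows (mol/min): A 23.936, B 326.13
Sensible, products 25→34.1 °C: 315.46 kJ/min
Q = ΔH = -16104 kJ/min = -268.4 kW
Heat removed = 268.4 kW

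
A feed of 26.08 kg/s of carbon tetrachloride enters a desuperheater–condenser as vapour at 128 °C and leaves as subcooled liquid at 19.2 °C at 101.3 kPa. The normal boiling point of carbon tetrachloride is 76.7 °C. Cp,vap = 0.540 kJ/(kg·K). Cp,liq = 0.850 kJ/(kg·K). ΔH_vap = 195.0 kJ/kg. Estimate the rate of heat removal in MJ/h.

Q_c = 25500 MJ/h

vapour 128→76.7 °C: -27.702 kJ/kg
condensation at 76.7 °C: -195 kJ/kg
liquid 76.7→19.2 °C: -48.875 kJ/kg
Δh = -27.702 + -195 + -48.875 = -271.58 kJ/kg
Q = ṁ·Δh = 26.08 kg/s × -271.58 kJ/kg = -7082.7 kJ/s
|Q| = 7082.7 kW = 25498 MJ/h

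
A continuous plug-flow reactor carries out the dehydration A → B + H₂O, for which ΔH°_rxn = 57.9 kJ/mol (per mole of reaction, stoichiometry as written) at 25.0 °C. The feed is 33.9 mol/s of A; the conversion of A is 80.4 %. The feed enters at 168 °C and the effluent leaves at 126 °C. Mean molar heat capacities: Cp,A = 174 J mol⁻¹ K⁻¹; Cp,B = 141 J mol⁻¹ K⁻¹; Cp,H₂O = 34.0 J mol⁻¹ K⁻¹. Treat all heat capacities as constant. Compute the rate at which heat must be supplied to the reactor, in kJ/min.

Extent of reaction ξ = 0.804 × 33.9 = 27.256 mol/s
Reaction term: ξ·ΔH°_rxn = 27.256 × 57.9 = 1578.1 kJ/s
Sensible, feed 168→25 °C: -843.5 kJ/s
Outlet flows (mol/s): A 6.6444, B 27.256, H₂O 27.256
Sensible, products 25→126 °C: 598.51 kJ/s
Q = ΔH = 1333.1 kJ/s = 1333.1 kW
Heat supplied = 79987 kJ/min

Q_in = 80000 kJ/min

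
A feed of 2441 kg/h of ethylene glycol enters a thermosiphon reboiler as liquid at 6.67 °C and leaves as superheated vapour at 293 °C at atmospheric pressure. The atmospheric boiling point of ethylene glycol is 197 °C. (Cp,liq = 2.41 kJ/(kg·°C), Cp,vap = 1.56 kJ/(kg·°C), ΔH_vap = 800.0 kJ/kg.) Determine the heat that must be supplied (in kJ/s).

liquid 6.67→197 °C: 458.7 kJ/kg
vaporisation at 197 °C: 800 kJ/kg
vapour 197→293 °C: 149.76 kJ/kg
Δh = 458.7 + 800 + 149.76 = 1408.5 kJ/kg
Q = ṁ·Δh = 2441 kg/h × 1408.5 kJ/kg = 3.438e+06 kJ/h
|Q| = 955.01 kW

Q = 955 kJ/s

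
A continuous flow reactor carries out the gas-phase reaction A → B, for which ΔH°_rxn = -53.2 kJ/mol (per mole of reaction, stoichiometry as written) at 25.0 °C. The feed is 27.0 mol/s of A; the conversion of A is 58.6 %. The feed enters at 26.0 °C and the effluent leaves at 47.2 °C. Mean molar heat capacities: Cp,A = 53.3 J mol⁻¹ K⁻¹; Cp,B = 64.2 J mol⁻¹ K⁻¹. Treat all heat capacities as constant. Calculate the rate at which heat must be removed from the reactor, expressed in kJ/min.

Q_out = 48400 kJ/min

Extent of reaction ξ = 0.586 × 27.0 = 15.822 mol/s
Reaction term: ξ·ΔH°_rxn = 15.822 × -53.2 = -841.73 kJ/s
Sensible, feed 26.0→25 °C: -1.4391 kJ/s
Outlet flows (mol/s): A 11.178, B 15.822
Sensible, products 25→47.2 °C: 35.777 kJ/s
Q = ΔH = -807.39 kJ/s = -807.39 kW
Heat removed = 48444 kJ/min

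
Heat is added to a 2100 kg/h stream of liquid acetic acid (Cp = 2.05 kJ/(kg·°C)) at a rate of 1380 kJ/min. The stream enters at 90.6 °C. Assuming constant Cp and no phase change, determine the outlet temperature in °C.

Q = 1380 kJ/min = 82800 kJ/h
ΔT = Q/(ṁ·Cp) = 82800/(2100×2.05) = 19.233 K
T_out = 90.6 + 19.233 = 109.83 °C

T_out = 110 °C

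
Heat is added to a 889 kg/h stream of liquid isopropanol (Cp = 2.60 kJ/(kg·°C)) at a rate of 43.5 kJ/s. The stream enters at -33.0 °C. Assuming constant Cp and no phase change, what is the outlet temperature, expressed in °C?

Q = 43.5 kJ/s = 156600 kJ/h
ΔT = Q/(ṁ·Cp) = 156600/(889×2.60) = 67.751 K
T_out = -33.0 + 67.751 = 34.751 °C

T_out = 34.8 °C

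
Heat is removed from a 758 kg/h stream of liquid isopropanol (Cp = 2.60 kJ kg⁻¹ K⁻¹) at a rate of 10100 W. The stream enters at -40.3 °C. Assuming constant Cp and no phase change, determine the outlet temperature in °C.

T_out = -58.7 °C

Q = 10100 W = 36360 kJ/h
ΔT = Q/(ṁ·Cp) = 36360/(758×2.60) = 18.449 K
T_out = -40.3 − 18.449 = -58.749 °C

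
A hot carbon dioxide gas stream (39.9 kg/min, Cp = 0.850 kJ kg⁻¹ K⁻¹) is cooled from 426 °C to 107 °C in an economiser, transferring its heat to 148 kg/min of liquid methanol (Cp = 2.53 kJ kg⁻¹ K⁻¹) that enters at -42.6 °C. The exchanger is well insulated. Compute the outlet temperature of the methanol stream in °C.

Heat released by hot stream: Q = 39.9 × 0.850 × (426 − 107) = 10819 kJ/min
Energy balance on cold side (adiabatic exchanger): Q = ṁ_c·Cp_c·(T_c,out − T_c,in)
T_c,out = -42.6 + 10819/(148 × 2.53) = -13.706 °C

T_c,out = -13.7 °C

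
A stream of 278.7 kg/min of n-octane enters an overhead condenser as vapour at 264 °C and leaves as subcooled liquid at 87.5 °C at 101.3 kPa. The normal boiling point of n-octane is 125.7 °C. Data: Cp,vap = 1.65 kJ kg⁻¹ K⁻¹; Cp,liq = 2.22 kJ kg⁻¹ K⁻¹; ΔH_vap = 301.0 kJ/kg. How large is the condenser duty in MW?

Q_c = 2.85 MW

vapour 264→125.7 °C: -228.19 kJ/kg
condensation at 125.7 °C: -301 kJ/kg
liquid 125.7→87.5 °C: -84.804 kJ/kg
Δh = -228.19 + -301 + -84.804 = -614 kJ/kg
Q = ṁ·Δh = 278.7 kg/min × -614 kJ/kg = -171120 kJ/min
|Q| = 2852 kW = 2.852 MW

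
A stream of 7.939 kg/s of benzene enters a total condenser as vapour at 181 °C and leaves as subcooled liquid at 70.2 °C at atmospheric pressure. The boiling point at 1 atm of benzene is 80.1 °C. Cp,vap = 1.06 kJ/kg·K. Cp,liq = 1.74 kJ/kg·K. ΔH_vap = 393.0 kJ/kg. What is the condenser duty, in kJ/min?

vapour 181→80.1 °C: -106.95 kJ/kg
condensation at 80.1 °C: -393 kJ/kg
liquid 80.1→70.2 °C: -17.226 kJ/kg
Δh = -106.95 + -393 + -17.226 = -517.18 kJ/kg
Q = ṁ·Δh = 7.939 kg/s × -517.18 kJ/kg = -4105.9 kJ/s
|Q| = 4105.9 kW = 246350 kJ/min

Q_c = 246000 kJ/min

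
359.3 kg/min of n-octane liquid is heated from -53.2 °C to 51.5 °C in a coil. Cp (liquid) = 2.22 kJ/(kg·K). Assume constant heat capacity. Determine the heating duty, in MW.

Q = 1.39 MW

Q = ṁ·Cp·ΔT = 359.3 × 2.22 × (51.5 − -53.2) = 83514 kJ/min
Converting: 83514 / 60 s = 1391.9 kW
Heating duty = 1.3919 MW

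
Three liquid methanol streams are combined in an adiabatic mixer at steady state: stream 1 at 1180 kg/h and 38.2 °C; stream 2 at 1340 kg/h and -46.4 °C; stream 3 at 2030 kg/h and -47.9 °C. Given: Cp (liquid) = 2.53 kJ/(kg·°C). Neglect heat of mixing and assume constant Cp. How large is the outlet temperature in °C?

T_out = -25.1 °C

No heat crosses the boundary, so H_out = H_in.
T_out = Σ ṁᵢCp,ᵢTᵢ / Σ ṁᵢCp,ᵢ
      = -289270 / 11512 = -25.129 °C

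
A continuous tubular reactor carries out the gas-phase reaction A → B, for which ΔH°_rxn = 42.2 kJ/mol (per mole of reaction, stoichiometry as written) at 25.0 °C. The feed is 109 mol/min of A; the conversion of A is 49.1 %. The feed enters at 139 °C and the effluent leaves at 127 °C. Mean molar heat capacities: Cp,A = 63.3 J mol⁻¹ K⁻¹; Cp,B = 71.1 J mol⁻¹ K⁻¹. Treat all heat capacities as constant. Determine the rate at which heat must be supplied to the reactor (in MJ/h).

Q_in = 133 MJ/h

Extent of reaction ξ = 0.491 × 109 = 53.519 mol/min
Reaction term: ξ·ΔH°_rxn = 53.519 × 42.2 = 2258.5 kJ/min
Sensible, feed 139→25 °C: -786.57 kJ/min
Outlet flows (mol/min): A 55.481, B 53.519
Sensible, products 25→127 °C: 746.35 kJ/min
Q = ΔH = 2218.3 kJ/min = 36.971 kW
Heat supplied = 133.1 MJ/h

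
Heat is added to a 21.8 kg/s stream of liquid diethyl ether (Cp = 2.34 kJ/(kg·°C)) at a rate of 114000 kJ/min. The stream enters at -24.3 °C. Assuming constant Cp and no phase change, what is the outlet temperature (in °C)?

T_out = 12.9 °C

Q = 114000 kJ/min = 1900 kJ/s
ΔT = Q/(ṁ·Cp) = 1900/(21.8×2.34) = 37.246 K
T_out = -24.3 + 37.246 = 12.946 °C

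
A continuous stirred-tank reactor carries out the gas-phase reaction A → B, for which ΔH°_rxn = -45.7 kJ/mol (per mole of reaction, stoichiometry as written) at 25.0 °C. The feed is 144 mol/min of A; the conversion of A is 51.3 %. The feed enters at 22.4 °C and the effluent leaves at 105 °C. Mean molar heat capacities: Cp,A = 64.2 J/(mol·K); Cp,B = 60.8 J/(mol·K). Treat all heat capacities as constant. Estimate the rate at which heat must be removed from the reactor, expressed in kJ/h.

Extent of reaction ξ = 0.513 × 144 = 73.872 mol/min
Reaction term: ξ·ΔH°_rxn = 73.872 × -45.7 = -3376 kJ/min
Sensible, feed 22.4→25 °C: 24.036 kJ/min
Outlet flows (mol/min): A 70.128, B 73.872
Sensible, products 25→105 °C: 719.49 kJ/min
Q = ΔH = -2632.4 kJ/min = -43.874 kW
Heat removed = 157950 kJ/h

Q_out = 158000 kJ/h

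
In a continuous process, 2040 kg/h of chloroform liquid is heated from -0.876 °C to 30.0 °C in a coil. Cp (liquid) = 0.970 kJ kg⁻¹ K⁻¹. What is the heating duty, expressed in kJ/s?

Q = ṁ·Cp·ΔT = 2040 × 0.970 × (30.0 − -0.876) = 61097 kJ/h
Converting: 61097 / 3600 s = 16.972 kW

Q = 17.0 kJ/s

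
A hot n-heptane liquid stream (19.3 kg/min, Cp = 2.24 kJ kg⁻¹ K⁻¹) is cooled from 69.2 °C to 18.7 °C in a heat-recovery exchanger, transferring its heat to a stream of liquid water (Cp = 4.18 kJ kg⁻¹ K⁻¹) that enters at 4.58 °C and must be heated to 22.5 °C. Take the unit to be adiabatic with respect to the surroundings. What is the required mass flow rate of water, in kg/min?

ṁ_c = 29.1 kg/min

Heat released by hot stream: Q = 19.3 × 2.24 × (69.2 − 18.7) = 2183.2 kJ/min
Energy balance on cold side (adiabatic exchanger): Q = ṁ_c·Cp_c·(T_c,out − T_c,in)
ṁ_c = 2183.2 / [4.18 × (22.5 − 4.58)] = 29.146 kg/min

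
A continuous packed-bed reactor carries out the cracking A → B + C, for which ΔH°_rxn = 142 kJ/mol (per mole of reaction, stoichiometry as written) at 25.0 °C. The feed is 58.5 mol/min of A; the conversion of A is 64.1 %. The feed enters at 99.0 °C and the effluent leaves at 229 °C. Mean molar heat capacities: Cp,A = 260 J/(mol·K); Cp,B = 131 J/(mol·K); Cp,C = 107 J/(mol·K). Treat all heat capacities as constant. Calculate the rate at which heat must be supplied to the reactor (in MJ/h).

Q_in = 428 MJ/h

Extent of reaction ξ = 0.641 × 58.5 = 37.498 mol/min
Reaction term: ξ·ΔH°_rxn = 37.498 × 142 = 5324.8 kJ/min
Sensible, feed 99.0→25 °C: -1125.5 kJ/min
Outlet flows (mol/min): A 21.002, B 37.498, C 37.498
Sensible, products 25→229 °C: 2934.5 kJ/min
Q = ΔH = 7133.8 kJ/min = 118.9 kW
Heat supplied = 428.03 MJ/h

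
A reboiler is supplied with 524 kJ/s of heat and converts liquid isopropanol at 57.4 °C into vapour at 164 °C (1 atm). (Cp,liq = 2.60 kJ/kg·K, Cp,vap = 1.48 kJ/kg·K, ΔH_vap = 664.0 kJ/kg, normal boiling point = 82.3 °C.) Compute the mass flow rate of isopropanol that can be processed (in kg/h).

ṁ = 2220 kg/h

Δh = 2.60×(82.3−57.4) + 664.0 + 1.48×(164−82.3) = 849.66 kJ/kg
Q = 524 kJ/s = 524 kJ/s = 1.8864e+06 kJ/h
ṁ = Q/Δh = 1.8864e+06 / 849.66 = 2220.2 kg/h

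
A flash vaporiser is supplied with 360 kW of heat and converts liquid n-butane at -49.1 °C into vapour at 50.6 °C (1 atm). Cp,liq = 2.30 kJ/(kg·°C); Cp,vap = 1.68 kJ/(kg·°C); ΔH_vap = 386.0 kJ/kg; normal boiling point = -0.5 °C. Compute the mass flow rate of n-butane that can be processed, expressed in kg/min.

ṁ = 37.0 kg/min

Δh = 2.30×(-0.5−-49.1) + 386.0 + 1.68×(50.6−-0.5) = 583.63 kJ/kg
Q = 360 kW = 360 kJ/s = 21600 kJ/min
ṁ = Q/Δh = 21600 / 583.63 = 37.01 kg/min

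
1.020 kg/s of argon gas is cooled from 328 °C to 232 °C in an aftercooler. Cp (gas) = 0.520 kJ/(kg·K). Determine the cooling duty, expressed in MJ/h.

Q = ṁ·Cp·ΔT = 1.020 × 0.520 × (232 − 328) = -50.918 kJ/s
Cooling duty = 183.31 MJ/h

Q_c = 183 MJ/h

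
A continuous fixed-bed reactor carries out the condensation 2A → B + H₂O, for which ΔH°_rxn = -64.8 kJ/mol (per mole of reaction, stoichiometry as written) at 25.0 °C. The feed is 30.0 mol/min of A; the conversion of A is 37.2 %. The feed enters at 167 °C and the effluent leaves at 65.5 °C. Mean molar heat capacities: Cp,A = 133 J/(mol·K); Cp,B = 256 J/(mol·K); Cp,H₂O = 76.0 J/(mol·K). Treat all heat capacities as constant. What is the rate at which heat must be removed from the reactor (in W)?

Q_out = 12500 W

Extent of reaction ξ = 0.372 × 30.0 / 2 = 5.58 mol/min
Reaction term: ξ·ΔH°_rxn = 5.58 × -64.8 = -361.58 kJ/min
Sensible, feed 167→25 °C: -566.58 kJ/min
Outlet flows (mol/min): A 18.84, B 5.58, H₂O 5.58
Sensible, products 25→65.5 °C: 176.51 kJ/min
Q = ΔH = -751.65 kJ/min = -12.528 kW
Heat removed = 12528 W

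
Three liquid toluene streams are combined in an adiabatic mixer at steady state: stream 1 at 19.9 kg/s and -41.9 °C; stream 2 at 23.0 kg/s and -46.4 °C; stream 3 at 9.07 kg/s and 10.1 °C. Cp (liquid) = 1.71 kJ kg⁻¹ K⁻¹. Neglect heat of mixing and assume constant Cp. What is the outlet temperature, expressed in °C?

T_out = -34.8 °C

Adiabatic, steady state ⇒ Σ ṁᵢCp,ᵢ(T_out − Tᵢ) = 0
Σ ṁᵢCp,ᵢTᵢ = 19.9×1.71×-41.9 + 23.0×1.71×-46.4 + 9.07×1.71×10.1 = -3094.1
Σ ṁᵢCp,ᵢ = 19.9×1.71 + 23.0×1.71 + 9.07×1.71 = 88.869
T_out = -3094.1 / 88.869 = -34.816 °C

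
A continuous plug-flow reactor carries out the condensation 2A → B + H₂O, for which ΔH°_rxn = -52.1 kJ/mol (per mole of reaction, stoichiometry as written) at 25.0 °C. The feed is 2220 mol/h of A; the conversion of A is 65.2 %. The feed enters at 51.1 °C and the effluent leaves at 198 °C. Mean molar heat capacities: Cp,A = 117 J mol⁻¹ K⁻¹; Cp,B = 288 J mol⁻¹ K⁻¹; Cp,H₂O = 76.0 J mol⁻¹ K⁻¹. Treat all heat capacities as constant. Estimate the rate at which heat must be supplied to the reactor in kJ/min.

Extent of reaction ξ = 0.652 × 2220 / 2 = 723.72 mol/h
Reaction term: ξ·ΔH°_rxn = 723.72 × -52.1 = -37706 kJ/h
Sensible, feed 51.1→25 °C: -6779.2 kJ/h
Outlet flows (mol/h): A 772.56, B 723.72, H₂O 723.72
Sensible, products 25→198 °C: 61211 kJ/h
Q = ΔH = 16726 kJ/h = 4.6462 kW
Heat supplied = 278.77 kJ/min

Q_in = 279 kJ/min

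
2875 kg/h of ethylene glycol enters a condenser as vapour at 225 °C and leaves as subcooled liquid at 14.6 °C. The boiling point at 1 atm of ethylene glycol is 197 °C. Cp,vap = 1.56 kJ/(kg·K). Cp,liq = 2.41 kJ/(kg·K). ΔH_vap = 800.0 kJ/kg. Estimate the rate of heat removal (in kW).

vapour 225→197 °C: -43.68 kJ/kg
condensation at 197 °C: -800 kJ/kg
liquid 197→14.6 °C: -439.58 kJ/kg
Δh = -43.68 + -800 + -439.58 = -1283.3 kJ/kg
Q = ṁ·Δh = 2875 kg/h × -1283.3 kJ/kg = -3.6894e+06 kJ/h
|Q| = 1024.8 kW

Q_c = 1020 kW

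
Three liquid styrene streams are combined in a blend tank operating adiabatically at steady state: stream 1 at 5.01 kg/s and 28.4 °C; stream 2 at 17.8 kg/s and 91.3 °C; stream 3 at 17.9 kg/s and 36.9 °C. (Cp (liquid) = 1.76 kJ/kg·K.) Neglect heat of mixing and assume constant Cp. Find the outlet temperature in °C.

T_out = 59.6 °C

No heat crosses the boundary, so H_out = H_in.
Σ ṁᵢCp,ᵢTᵢ = 5.01×1.76×28.4 + 17.8×1.76×91.3 + 17.9×1.76×36.9 = 4273.2
Σ ṁᵢCp,ᵢ = 5.01×1.76 + 17.8×1.76 + 17.9×1.76 = 71.65
T_out = 4273.2 / 71.65 = 59.64 °C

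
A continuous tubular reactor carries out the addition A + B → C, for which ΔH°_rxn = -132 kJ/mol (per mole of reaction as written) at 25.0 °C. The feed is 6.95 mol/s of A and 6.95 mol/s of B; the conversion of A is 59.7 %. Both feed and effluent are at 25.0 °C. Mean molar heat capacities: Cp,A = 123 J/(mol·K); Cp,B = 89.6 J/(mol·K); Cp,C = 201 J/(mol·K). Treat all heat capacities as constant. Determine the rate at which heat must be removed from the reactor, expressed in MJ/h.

Extent of reaction ξ = 0.597 × 6.95 = 4.1491 mol/s
Reaction term: ξ·ΔH°_rxn = 4.1491 × -132 = -547.69 kJ/s
Q = ΔH = -547.69 kJ/s = -547.69 kW
Heat removed = 1971.7 MJ/h

Q_out = 1970 MJ/h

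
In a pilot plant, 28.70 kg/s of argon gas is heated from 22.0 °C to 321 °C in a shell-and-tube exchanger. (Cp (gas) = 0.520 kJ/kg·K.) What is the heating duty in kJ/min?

Q = 268000 kJ/min

Q = ṁ·Cp·ΔT = 28.70 × 0.520 × (321 − 22.0) = 4462.3 kJ/s
Heating duty = 267740 kJ/min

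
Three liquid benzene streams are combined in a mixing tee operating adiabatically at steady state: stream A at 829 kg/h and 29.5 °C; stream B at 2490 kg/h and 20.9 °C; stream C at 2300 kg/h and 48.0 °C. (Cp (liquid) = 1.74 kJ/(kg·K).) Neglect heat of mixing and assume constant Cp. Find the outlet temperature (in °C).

T_out = 33.3 °C

Adiabatic, steady state ⇒ Σ ṁᵢCp,ᵢ(T_out − Tᵢ) = 0
T_out = Σ ṁᵢCp,ᵢTᵢ / Σ ṁᵢCp,ᵢ
      = 325200 / 9777.1 = 33.262 °C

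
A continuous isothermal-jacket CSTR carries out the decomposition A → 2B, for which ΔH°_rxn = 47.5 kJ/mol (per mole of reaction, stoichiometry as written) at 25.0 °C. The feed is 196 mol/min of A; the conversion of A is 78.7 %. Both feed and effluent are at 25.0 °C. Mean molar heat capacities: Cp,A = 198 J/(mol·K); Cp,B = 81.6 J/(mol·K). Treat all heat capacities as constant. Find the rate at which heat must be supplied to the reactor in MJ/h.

Extent of reaction ξ = 0.787 × 196 = 154.25 mol/min
Reaction term: ξ·ΔH°_rxn = 154.25 × 47.5 = 7327 kJ/min
Q = ΔH = 7327 kJ/min = 122.12 kW
Heat supplied = 439.62 MJ/h

Q_in = 440 MJ/h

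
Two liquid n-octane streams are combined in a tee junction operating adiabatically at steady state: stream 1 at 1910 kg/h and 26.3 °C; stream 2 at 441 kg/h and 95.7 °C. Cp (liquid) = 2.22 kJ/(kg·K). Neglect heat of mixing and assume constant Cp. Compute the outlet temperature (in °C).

No heat crosses the boundary, so H_out = H_in.
T_out = Σ ṁᵢCp,ᵢTᵢ / Σ ṁᵢCp,ᵢ
      = 205210 / 5219.2 = 39.318 °C

T_out = 39.3 °C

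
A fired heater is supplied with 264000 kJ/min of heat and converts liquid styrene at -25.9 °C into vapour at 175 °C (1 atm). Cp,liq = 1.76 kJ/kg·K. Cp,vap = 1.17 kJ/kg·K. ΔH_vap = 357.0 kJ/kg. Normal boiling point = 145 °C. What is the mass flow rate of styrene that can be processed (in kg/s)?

ṁ = 6.35 kg/s

Δh = 1.76×(145−-25.9) + 357.0 + 1.17×(175−145) = 692.88 kJ/kg
Q = 264000 kJ/min = 4400 kJ/s = 4400 kJ/s
ṁ = Q/Δh = 4400 / 692.88 = 6.3503 kg/s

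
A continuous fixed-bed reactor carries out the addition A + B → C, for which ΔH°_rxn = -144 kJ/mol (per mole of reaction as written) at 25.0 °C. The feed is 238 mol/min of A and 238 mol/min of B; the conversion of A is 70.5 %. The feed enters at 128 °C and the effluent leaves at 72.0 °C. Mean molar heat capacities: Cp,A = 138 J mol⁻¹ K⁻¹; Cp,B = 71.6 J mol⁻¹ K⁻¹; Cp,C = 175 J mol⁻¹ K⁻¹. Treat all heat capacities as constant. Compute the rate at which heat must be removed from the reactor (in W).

Q_out = 454000 W

Extent of reaction ξ = 0.705 × 238 = 167.79 mol/min
Reaction term: ξ·ΔH°_rxn = 167.79 × -144 = -24162 kJ/min
Sensible, feed 128→25 °C: -5138.1 kJ/min
Outlet flows (mol/min): A 70.21, B 70.21, C 167.79
Sensible, products 25→72.0 °C: 2071.7 kJ/min
Q = ΔH = -27228 kJ/min = -453.8 kW
Heat removed = 453800 W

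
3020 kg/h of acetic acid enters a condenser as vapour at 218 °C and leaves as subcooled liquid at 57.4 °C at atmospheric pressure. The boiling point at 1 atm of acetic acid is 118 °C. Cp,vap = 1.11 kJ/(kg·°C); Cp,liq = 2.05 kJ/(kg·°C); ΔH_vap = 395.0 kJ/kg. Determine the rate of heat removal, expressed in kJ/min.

Q_c = 31700 kJ/min

vapour 218→118 °C: -111 kJ/kg
condensation at 118 °C: -395 kJ/kg
liquid 118→57.4 °C: -124.23 kJ/kg
Δh = -111 + -395 + -124.23 = -630.23 kJ/kg
Q = ṁ·Δh = 3020 kg/h × -630.23 kJ/kg = -1.9033e+06 kJ/h
|Q| = 528.69 kW = 31722 kJ/min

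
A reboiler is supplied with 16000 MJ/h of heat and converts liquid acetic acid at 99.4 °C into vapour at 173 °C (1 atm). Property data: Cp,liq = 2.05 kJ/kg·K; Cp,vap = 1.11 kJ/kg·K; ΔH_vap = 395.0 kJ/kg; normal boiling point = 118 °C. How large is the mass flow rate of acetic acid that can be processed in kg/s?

ṁ = 8.99 kg/s

Δh = 2.05×(118−99.4) + 395.0 + 1.11×(173−118) = 494.18 kJ/kg
Q = 16000 MJ/h = 4444.4 kJ/s = 4444.4 kJ/s
ṁ = Q/Δh = 4444.4 / 494.18 = 8.9936 kg/s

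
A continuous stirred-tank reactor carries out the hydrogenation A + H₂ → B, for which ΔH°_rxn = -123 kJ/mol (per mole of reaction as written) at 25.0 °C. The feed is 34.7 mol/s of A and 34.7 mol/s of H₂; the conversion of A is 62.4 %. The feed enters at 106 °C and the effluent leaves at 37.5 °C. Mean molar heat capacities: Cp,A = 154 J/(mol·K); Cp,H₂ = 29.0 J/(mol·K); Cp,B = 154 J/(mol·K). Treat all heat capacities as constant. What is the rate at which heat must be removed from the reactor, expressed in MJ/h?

Q_out = 11200 MJ/h

Extent of reaction ξ = 0.624 × 34.7 = 21.653 mol/s
Reaction term: ξ·ΔH°_rxn = 21.653 × -123 = -2663.3 kJ/s
Sensible, feed 106→25 °C: -514.36 kJ/s
Outlet flows (mol/s): A 13.047, H₂ 13.047, B 21.653
Sensible, products 25→37.5 °C: 71.527 kJ/s
Q = ΔH = -3106.1 kJ/s = -3106.1 kW
Heat removed = 11182 MJ/h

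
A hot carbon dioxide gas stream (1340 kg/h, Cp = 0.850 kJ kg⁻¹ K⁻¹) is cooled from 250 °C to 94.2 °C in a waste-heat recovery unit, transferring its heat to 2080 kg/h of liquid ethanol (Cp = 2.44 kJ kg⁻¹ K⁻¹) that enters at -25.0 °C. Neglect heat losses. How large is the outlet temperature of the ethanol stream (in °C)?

T_c,out = 9.97 °C

Heat released by hot stream: Q = 1340 × 0.850 × (250 − 94.2) = 177460 kJ/h
Energy balance on cold side (adiabatic exchanger): Q = ṁ_c·Cp_c·(T_c,out − T_c,in)
T_c,out = -25.0 + 177460/(2080 × 2.44) = 9.9654 °C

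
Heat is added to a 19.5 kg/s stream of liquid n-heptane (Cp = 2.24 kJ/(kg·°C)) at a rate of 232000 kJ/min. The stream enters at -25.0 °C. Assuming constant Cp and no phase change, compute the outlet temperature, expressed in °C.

T_out = 63.5 °C

Q = 232000 kJ/min = 3866.7 kJ/s
ΔT = Q/(ṁ·Cp) = 3866.7/(19.5×2.24) = 88.523 K
T_out = -25.0 + 88.523 = 63.523 °C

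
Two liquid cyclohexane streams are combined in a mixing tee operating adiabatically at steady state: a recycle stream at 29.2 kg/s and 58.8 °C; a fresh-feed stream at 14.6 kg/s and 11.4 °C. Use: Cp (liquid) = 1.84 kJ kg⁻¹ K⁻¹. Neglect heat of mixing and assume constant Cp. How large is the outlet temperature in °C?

No heat crosses the boundary, so H_out = H_in.
Σ ṁᵢCp,ᵢTᵢ = 29.2×1.84×58.8 + 14.6×1.84×11.4 = 3465.5
Σ ṁᵢCp,ᵢ = 29.2×1.84 + 14.6×1.84 = 80.592
T_out = 3465.5 / 80.592 = 43 °C

T_out = 43.0 °C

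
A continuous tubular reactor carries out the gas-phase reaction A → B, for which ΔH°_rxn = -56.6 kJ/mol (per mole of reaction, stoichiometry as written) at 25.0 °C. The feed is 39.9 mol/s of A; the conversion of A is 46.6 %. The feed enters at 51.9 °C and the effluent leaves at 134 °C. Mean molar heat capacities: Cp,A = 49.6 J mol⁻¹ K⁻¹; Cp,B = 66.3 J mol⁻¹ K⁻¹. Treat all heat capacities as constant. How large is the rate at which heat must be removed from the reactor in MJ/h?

Q_out = 3080 MJ/h

Extent of reaction ξ = 0.466 × 39.9 = 18.593 mol/s
Reaction term: ξ·ΔH°_rxn = 18.593 × -56.6 = -1052.4 kJ/s
Sensible, feed 51.9→25 °C: -53.236 kJ/s
Outlet flows (mol/s): A 21.307, B 18.593
Sensible, products 25→134 °C: 249.56 kJ/s
Q = ΔH = -856.06 kJ/s = -856.06 kW
Heat removed = 3081.8 MJ/h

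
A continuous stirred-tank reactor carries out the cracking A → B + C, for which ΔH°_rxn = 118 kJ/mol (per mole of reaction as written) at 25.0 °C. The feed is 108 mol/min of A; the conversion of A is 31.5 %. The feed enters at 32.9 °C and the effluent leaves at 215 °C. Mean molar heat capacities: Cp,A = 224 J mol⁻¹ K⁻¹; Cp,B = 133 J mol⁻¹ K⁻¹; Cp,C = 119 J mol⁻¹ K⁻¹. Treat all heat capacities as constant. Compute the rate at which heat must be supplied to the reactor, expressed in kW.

Extent of reaction ξ = 0.315 × 108 = 34.02 mol/min
Reaction term: ξ·ΔH°_rxn = 34.02 × 118 = 4014.4 kJ/min
Sensible, feed 32.9→25 °C: -191.12 kJ/min
Outlet flows (mol/min): A 73.98, B 34.02, C 34.02
Sensible, products 25→215 °C: 4777.5 kJ/min
Q = ΔH = 8600.7 kJ/min = 143.35 kW
Heat supplied = 143.35 kW

Q_in = 143 kW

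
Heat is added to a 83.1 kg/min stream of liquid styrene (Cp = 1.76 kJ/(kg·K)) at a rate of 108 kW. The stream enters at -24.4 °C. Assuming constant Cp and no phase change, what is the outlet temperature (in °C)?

T_out = 19.9 °C

Q = 108 kW = 6480 kJ/min
ΔT = Q/(ṁ·Cp) = 6480/(83.1×1.76) = 44.306 K
T_out = -24.4 + 44.306 = 19.906 °C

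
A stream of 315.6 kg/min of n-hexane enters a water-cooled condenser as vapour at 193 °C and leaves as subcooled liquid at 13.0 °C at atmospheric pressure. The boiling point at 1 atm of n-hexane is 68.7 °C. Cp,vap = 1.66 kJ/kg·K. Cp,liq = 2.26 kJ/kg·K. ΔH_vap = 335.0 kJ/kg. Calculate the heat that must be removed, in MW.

Q_c = 3.51 MW

vapour 193→68.7 °C: -206.34 kJ/kg
condensation at 68.7 °C: -335 kJ/kg
liquid 68.7→13.0 °C: -125.88 kJ/kg
Δh = -206.34 + -335 + -125.88 = -667.22 kJ/kg
Q = ṁ·Δh = 315.6 kg/min × -667.22 kJ/kg = -210570 kJ/min
|Q| = 3509.6 kW = 3.5096 MW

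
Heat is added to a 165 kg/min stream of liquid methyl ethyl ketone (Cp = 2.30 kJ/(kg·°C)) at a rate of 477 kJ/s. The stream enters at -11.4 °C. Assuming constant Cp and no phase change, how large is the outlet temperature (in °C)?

Q = 477 kJ/s = 28620 kJ/min
ΔT = Q/(ṁ·Cp) = 28620/(165×2.30) = 75.415 K
T_out = -11.4 + 75.415 = 64.015 °C

T_out = 64.0 °C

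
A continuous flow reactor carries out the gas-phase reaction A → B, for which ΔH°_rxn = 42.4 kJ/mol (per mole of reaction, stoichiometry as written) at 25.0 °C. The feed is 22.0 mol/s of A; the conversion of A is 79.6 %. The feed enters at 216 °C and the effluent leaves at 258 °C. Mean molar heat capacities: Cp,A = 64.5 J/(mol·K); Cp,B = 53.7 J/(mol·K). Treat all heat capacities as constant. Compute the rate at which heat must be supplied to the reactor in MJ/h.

Q_in = 2730 MJ/h

Extent of reaction ξ = 0.796 × 22.0 = 17.512 mol/s
Reaction term: ξ·ΔH°_rxn = 17.512 × 42.4 = 742.51 kJ/s
Sensible, feed 216→25 °C: -271.03 kJ/s
Outlet flows (mol/s): A 4.488, B 17.512
Sensible, products 25→258 °C: 286.56 kJ/s
Q = ΔH = 758.04 kJ/s = 758.04 kW
Heat supplied = 2728.9 MJ/h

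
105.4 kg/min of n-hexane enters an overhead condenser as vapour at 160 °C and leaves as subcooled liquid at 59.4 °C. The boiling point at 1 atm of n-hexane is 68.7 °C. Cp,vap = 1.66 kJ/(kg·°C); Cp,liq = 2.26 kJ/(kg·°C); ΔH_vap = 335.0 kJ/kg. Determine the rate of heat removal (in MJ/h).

Q_c = 3210 MJ/h

vapour 160→68.7 °C: -151.56 kJ/kg
condensation at 68.7 °C: -335 kJ/kg
liquid 68.7→59.4 °C: -21.018 kJ/kg
Δh = -151.56 + -335 + -21.018 = -507.58 kJ/kg
Q = ṁ·Δh = 105.4 kg/min × -507.58 kJ/kg = -53499 kJ/min
|Q| = 891.64 kW = 3209.9 MJ/h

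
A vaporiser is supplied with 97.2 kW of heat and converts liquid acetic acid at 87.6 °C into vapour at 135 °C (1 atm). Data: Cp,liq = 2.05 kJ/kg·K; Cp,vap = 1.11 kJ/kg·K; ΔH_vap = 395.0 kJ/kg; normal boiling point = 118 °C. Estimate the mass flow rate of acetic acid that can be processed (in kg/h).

Δh = 2.05×(118−87.6) + 395.0 + 1.11×(135−118) = 476.19 kJ/kg
Q = 97.2 kW = 97.2 kJ/s = 349920 kJ/h
ṁ = Q/Δh = 349920 / 476.19 = 734.83 kg/h

ṁ = 735 kg/h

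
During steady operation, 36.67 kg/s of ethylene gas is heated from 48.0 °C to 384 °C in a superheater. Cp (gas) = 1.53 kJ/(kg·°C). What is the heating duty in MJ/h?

Q = 67900 MJ/h

Q = ṁ·Cp·ΔT = 36.67 × 1.53 × (384 − 48.0) = 18851 kJ/s
Heating duty = 67865 MJ/h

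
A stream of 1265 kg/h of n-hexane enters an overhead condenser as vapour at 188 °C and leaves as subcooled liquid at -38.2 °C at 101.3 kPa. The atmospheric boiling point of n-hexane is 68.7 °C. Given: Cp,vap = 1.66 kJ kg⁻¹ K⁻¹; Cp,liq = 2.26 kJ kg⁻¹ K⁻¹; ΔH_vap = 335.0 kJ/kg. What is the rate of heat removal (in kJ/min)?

Q_c = 16300 kJ/min

vapour 188→68.7 °C: -198.04 kJ/kg
condensation at 68.7 °C: -335 kJ/kg
liquid 68.7→-38.2 °C: -241.59 kJ/kg
Δh = -198.04 + -335 + -241.59 = -774.63 kJ/kg
Q = ṁ·Δh = 1265 kg/h × -774.63 kJ/kg = -979910 kJ/h
|Q| = 272.2 kW = 16332 kJ/min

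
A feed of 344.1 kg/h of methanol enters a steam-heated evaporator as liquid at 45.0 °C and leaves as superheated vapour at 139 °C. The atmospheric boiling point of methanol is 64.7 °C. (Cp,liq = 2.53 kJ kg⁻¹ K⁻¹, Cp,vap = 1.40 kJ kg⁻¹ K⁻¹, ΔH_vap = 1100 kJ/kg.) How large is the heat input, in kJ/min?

Q = 7190 kJ/min

liquid 45.0→64.7 °C: 49.841 kJ/kg
vaporisation at 64.7 °C: 1100 kJ/kg
vapour 64.7→139 °C: 104.02 kJ/kg
Δh = 49.841 + 1100 + 104.02 = 1253.9 kJ/kg
Q = ṁ·Δh = 344.1 kg/h × 1253.9 kJ/kg = 431450 kJ/h
|Q| = 119.85 kW = 7190.9 kJ/min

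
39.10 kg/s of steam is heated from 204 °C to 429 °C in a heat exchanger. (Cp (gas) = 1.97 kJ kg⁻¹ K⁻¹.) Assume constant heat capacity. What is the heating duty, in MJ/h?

Q = 62400 MJ/h

Q = ṁ·Cp·ΔT = 39.10 × 1.97 × (429 − 204) = 17331 kJ/s
Heating duty = 62392 MJ/h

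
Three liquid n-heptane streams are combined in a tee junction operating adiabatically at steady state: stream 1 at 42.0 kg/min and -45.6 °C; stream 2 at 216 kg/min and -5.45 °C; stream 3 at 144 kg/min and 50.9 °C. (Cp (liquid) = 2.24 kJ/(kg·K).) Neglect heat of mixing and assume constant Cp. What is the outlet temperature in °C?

Energy balance with Q = 0: Σ ṁᵢCp,ᵢ(T_out − Tᵢ) = 0
T_out = Σ ṁᵢCp,ᵢTᵢ / Σ ṁᵢCp,ᵢ
      = 9491.3 / 900.48 = 10.54 °C

T_out = 10.5 °C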